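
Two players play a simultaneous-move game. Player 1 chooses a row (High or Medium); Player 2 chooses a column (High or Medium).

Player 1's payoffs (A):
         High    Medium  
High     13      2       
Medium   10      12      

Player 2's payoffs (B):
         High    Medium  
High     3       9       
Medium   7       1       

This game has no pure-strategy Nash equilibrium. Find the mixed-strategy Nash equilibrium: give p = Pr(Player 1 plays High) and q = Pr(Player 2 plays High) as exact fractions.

In a mixed NE each player is indifferent between their pure strategies, so the opponent's mix sets the indifference.
Player 2 indifferent between High and Medium: p·3 + (1−p)·7 = p·9 + (1−p)·1 ⟹ 7 + (-4)p = 1 + 8p ⟹ p = 1/2.
Player 1 indifferent between High and Medium: q·13 + (1−q)·2 = q·10 + (1−q)·12 ⟹ 2 + 11q = 12 + (-2)q ⟹ q = 10/13.

p = 1/2, q = 10/13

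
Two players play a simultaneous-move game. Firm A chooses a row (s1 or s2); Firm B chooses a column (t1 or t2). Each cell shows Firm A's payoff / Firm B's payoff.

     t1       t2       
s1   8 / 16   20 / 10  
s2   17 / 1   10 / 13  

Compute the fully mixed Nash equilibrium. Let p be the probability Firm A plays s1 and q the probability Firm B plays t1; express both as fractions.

Each player's mixing probability is pinned down by making the *other* player indifferent.
Firm B indifferent between t1 and t2: p·16 + (1−p)·1 = p·10 + (1−p)·13 ⟹ 1 + 15p = 13 + (-3)p ⟹ p = 2/3.
Firm A indifferent between s1 and s2: q·8 + (1−q)·20 = q·17 + (1−q)·10 ⟹ 20 + (-12)q = 10 + 7q ⟹ q = 10/19.

p = 2/3, q = 10/19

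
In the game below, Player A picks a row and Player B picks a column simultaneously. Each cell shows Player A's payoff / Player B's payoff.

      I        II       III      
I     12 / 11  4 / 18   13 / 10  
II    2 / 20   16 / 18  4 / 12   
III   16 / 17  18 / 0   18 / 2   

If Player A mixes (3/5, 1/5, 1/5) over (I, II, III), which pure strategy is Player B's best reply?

II

Compute Player B's expected payoff from each pure strategy against the given mix.
I: (3/5)·11 + (1/5)·20 + (1/5)·17 = 14
II: (3/5)·18 + (1/5)·18 + (1/5)·0 = 72/5
III: (3/5)·10 + (1/5)·12 + (1/5)·2 = 44/5
Highest expected payoff is 72/5, from II.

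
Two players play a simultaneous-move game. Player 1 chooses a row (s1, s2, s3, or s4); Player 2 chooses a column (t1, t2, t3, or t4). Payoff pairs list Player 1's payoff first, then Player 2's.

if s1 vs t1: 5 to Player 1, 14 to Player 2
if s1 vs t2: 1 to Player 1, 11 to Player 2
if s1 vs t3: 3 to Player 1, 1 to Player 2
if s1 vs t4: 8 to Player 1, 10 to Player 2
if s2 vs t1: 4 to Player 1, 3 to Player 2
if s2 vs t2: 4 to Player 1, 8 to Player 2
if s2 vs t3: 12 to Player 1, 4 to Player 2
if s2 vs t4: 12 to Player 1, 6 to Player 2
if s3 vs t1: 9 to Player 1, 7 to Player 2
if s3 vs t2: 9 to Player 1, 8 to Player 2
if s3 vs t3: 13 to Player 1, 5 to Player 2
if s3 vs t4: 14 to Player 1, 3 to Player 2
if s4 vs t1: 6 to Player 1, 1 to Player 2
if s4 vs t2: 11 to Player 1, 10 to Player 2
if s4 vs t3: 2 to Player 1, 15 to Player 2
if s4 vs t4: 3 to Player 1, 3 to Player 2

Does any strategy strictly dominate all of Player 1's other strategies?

None

A strategy is strictly dominant if it gives Player 1 a strictly higher payoff than every other strategy, against every choice by the opponent.
s1 is not dominant: against t1, s3 gives 9 > 5.
s2 is not dominant: against t1, s1 gives 5 > 4.
s3 is not dominant: against t2, s4 gives 11 > 9.
s4 is not dominant: against t1, s3 gives 9 > 6.
No single strategy is best against every opponent action.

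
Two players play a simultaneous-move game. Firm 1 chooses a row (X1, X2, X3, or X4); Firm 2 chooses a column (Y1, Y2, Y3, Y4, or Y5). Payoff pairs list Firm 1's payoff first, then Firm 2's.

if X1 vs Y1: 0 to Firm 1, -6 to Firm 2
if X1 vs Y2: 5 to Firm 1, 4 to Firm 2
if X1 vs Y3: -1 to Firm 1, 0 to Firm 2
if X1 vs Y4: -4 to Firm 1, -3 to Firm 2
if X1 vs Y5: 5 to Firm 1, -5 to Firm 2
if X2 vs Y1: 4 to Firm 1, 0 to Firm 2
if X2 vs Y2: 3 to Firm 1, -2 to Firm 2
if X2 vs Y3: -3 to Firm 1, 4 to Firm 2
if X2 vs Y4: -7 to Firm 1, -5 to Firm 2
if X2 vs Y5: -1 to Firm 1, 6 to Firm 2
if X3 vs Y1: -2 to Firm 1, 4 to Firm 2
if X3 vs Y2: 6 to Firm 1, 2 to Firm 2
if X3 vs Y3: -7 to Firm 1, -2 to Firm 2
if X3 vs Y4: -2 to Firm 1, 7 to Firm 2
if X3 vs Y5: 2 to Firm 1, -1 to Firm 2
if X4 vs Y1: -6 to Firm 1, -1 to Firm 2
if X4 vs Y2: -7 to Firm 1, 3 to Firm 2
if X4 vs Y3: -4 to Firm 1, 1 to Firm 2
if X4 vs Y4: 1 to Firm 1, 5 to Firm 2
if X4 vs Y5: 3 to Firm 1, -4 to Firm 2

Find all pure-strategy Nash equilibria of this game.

(X4, Y4)

Check mutual best responses: a cell is a NE iff neither player can gain by unilaterally deviating.
Firm 1's best responses — vs Y1: X2 (payoff 4); vs Y2: X3 (payoff 6); vs Y3: X1 (payoff -1); vs Y4: X4 (payoff 1); vs Y5: X1 (payoff 5).
Firm 2's best responses — vs X1: Y2 (payoff 4); vs X2: Y5 (payoff 6); vs X3: Y4 (payoff 7); vs X4: Y4 (payoff 5).
The only mutual best response is (X4, Y4); neither player gains by switching there.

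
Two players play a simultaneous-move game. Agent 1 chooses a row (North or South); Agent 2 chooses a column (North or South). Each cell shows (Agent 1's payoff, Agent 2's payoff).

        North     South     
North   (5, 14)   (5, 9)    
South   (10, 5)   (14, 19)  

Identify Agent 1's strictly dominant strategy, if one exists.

A strategy is strictly dominant if it gives Agent 1 a strictly higher payoff than every other strategy, against every choice by the opponent.
South strictly dominates: vs North: 10 > 5; vs South: 14 > 5.

South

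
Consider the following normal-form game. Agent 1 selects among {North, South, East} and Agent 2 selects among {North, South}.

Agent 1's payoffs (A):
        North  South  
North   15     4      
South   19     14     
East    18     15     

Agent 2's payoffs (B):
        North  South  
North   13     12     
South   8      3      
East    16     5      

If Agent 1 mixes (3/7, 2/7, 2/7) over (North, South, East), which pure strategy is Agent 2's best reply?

North

Agent 2's best reply maximizes expected payoff against the mix.
North: (3/7)·13 + (2/7)·8 + (2/7)·16 = 87/7
South: (3/7)·12 + (2/7)·3 + (2/7)·5 = 52/7
Highest expected payoff is 87/7, from North.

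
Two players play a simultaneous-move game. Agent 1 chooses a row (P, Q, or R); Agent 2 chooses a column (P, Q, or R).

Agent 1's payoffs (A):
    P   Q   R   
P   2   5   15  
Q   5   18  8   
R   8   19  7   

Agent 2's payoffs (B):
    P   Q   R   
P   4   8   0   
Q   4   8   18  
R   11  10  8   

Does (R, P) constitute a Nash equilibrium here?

Yes

Holding Agent 2 at P: Agent 1 gets 8 from R, versus 2 from P, 5 from Q. No profitable deviation for Agent 1.
Holding Agent 1 at R: Agent 2 gets 11 from P, versus 10 from Q, 8 from R. No profitable deviation for Agent 2 either.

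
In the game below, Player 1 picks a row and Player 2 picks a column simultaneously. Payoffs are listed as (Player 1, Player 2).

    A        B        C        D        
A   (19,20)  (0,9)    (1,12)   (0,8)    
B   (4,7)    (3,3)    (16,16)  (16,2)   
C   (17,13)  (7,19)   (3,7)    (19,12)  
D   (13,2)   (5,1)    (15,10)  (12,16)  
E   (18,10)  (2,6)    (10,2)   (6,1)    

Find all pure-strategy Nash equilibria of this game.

A profile is a Nash equilibrium when each player is best-responding to the other.
Player 1's best responses — vs A: A (payoff 19); vs B: C (payoff 7); vs C: B (payoff 16); vs D: C (payoff 19).
Player 2's best responses — vs A: A (payoff 20); vs B: C (payoff 16); vs C: B (payoff 19); vs D: D (payoff 16); vs E: A (payoff 10).
Mutual best responses occur at (A, A), (B, C), and (C, B); at each, neither player gains by switching.

(A, A), (B, C), and (C, B)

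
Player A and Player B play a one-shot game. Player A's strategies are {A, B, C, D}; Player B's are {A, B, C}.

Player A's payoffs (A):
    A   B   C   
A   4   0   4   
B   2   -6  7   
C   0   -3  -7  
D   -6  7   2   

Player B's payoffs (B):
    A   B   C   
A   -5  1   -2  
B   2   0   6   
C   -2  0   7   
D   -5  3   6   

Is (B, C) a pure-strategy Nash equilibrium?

Yes

Holding Player B at C: Player A gets 7 from B, versus 4 from A, -7 from C, 2 from D. No profitable deviation for Player A.
Holding Player A at B: Player B gets 6 from C, versus 2 from A, 0 from B. No profitable deviation for Player B either.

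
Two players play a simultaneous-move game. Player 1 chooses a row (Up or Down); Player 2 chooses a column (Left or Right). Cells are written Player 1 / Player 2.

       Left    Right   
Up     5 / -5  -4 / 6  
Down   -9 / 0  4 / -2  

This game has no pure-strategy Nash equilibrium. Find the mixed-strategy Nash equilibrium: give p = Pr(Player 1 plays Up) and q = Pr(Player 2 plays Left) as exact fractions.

In a mixed NE each player is indifferent between their pure strategies, so the opponent's mix sets the indifference.
Player 2 indifferent between Left and Right: p·(-5) + (1−p)·0 = p·6 + (1−p)·(-2) ⟹ 0 + (-5)p = (-2) + 8p ⟹ p = 2/13.
Player 1 indifferent between Up and Down: q·5 + (1−q)·(-4) = q·(-9) + (1−q)·4 ⟹ (-4) + 9q = 4 + (-13)q ⟹ q = 4/11.

p = 2/13, q = 4/11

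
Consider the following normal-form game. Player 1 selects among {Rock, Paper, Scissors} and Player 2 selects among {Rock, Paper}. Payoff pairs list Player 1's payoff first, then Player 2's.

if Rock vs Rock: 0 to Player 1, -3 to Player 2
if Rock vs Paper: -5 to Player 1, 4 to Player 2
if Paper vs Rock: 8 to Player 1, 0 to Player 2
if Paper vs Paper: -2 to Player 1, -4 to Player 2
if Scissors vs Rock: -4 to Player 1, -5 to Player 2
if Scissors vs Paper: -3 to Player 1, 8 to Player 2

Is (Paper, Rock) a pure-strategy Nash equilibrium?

Holding Player 2 at Rock: Player 1 gets 8 from Paper, versus 0 from Rock, -4 from Scissors. No profitable deviation for Player 1.
Holding Player 1 at Paper: Player 2 gets 0 from Rock, versus -4 from Paper. No profitable deviation for Player 2 either.

Yes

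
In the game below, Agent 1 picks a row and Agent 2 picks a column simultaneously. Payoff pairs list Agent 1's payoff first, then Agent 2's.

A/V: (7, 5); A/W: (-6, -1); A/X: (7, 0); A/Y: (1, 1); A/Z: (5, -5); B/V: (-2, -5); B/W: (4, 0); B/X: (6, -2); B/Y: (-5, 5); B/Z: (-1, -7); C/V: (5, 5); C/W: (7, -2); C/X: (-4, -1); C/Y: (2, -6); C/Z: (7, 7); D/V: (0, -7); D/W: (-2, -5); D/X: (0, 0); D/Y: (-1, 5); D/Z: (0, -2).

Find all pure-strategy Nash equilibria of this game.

(A, V) and (C, Z)

Check mutual best responses: a cell is a NE iff neither player can gain by unilaterally deviating.
Agent 1's best responses — vs V: A (payoff 7); vs W: C (payoff 7); vs X: A (payoff 7); vs Y: C (payoff 2); vs Z: C (payoff 7).
Agent 2's best responses — vs A: V (payoff 5); vs B: Y (payoff 5); vs C: Z (payoff 7); vs D: Y (payoff 5).
Mutual best responses occur at (A, V) and (C, Z); at each, neither player gains by switching.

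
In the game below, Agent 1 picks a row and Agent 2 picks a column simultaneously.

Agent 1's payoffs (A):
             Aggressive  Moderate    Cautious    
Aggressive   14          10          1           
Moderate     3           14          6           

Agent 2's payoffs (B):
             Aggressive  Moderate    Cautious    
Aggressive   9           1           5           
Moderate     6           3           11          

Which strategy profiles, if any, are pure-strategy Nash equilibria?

(Aggressive, Aggressive) and (Moderate, Cautious)

A profile is a Nash equilibrium when each player is best-responding to the other.
Agent 1's best responses — vs Aggressive: Aggressive (payoff 14); vs Moderate: Moderate (payoff 14); vs Cautious: Moderate (payoff 6).
Agent 2's best responses — vs Aggressive: Aggressive (payoff 9); vs Moderate: Cautious (payoff 11).
Mutual best responses occur at (Aggressive, Aggressive) and (Moderate, Cautious); at each, neither player gains by switching.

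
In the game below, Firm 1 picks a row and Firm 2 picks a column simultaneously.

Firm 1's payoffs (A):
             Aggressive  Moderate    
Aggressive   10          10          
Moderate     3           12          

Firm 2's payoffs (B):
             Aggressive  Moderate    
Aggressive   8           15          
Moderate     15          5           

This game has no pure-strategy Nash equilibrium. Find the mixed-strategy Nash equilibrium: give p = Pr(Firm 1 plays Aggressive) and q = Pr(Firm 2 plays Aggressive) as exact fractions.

p = 10/17, q = 2/9

Each player's mixing probability is pinned down by making the *other* player indifferent.
Firm 2 indifferent between Aggressive and Moderate: p·8 + (1−p)·15 = p·15 + (1−p)·5 ⟹ 15 + (-7)p = 5 + 10p ⟹ p = 10/17.
Firm 1 indifferent between Aggressive and Moderate: q·10 + (1−q)·10 = q·3 + (1−q)·12 ⟹ 10 + 0q = 12 + (-9)q ⟹ q = 2/9.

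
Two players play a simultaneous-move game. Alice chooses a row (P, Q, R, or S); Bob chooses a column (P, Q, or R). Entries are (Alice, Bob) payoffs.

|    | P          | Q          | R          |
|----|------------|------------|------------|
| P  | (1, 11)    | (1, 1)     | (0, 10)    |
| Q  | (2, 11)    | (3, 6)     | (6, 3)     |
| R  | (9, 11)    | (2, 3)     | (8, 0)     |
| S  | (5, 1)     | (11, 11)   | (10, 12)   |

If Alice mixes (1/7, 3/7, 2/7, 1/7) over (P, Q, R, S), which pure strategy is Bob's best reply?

P

Bob's best reply maximizes expected payoff against the mix.
P: (1/7)·11 + (3/7)·11 + (2/7)·11 + (1/7)·1 = 67/7
Q: (1/7)·1 + (3/7)·6 + (2/7)·3 + (1/7)·11 = 36/7
R: (1/7)·10 + (3/7)·3 + (2/7)·0 + (1/7)·12 = 31/7
Highest expected payoff is 67/7, from P.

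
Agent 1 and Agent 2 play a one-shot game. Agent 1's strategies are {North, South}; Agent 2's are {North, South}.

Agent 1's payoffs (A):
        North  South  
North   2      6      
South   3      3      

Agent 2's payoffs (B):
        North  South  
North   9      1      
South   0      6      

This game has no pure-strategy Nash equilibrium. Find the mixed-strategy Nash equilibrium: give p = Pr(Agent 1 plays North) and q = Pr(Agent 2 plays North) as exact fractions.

p = 3/7, q = 3/4

Each player's mixing probability is pinned down by making the *other* player indifferent.
Agent 2 indifferent between North and South: p·9 + (1−p)·0 = p·1 + (1−p)·6 ⟹ 0 + 9p = 6 + (-5)p ⟹ p = 3/7.
Agent 1 indifferent between North and South: q·2 + (1−q)·6 = q·3 + (1−q)·3 ⟹ 6 + (-4)q = 3 + 0q ⟹ q = 3/4.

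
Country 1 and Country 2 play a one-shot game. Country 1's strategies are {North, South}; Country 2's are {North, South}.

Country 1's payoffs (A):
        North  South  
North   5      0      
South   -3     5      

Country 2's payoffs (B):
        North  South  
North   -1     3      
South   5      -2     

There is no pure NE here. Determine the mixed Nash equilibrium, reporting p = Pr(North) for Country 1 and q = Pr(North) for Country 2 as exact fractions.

p = 7/11, q = 5/13

Each player's mixing probability is pinned down by making the *other* player indifferent.
Country 2 indifferent between North and South: p·(-1) + (1−p)·5 = p·3 + (1−p)·(-2) ⟹ 5 + (-6)p = (-2) + 5p ⟹ p = 7/11.
Country 1 indifferent between North and South: q·5 + (1−q)·0 = q·(-3) + (1−q)·5 ⟹ 0 + 5q = 5 + (-8)q ⟹ q = 5/13.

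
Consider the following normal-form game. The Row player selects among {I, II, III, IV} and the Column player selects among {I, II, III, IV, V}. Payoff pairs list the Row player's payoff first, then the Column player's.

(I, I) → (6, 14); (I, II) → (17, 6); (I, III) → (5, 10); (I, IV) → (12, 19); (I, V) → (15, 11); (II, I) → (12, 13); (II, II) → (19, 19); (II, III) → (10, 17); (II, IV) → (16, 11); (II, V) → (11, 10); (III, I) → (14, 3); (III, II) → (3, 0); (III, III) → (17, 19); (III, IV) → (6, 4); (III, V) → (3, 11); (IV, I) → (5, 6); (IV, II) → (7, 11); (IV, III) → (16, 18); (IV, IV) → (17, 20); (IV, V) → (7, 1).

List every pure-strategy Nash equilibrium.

Find each player's best response to every opponent strategy; NE are the intersections.
The Row player's best responses — vs I: III (payoff 14); vs II: II (payoff 19); vs III: III (payoff 17); vs IV: IV (payoff 17); vs V: I (payoff 15).
The Column player's best responses — vs I: IV (payoff 19); vs II: II (payoff 19); vs III: III (payoff 19); vs IV: IV (payoff 20).
Mutual best responses occur at (II, II), (III, III), and (IV, IV); at each, neither player gains by switching.

(II, II), (III, III), and (IV, IV)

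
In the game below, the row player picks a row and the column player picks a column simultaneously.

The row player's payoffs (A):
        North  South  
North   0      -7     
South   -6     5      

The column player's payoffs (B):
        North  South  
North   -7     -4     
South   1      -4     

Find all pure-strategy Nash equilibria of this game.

Check mutual best responses: a cell is a NE iff neither player can gain by unilaterally deviating.
The row player's best responses — vs North: North (payoff 0); vs South: South (payoff 5).
The column player's best responses — vs North: South (payoff -4); vs South: North (payoff 1).
No cell has both players best-responding. For instance, the row player's best reply to North is North, but against North the column player prefers South over North.

There is no pure-strategy Nash equilibrium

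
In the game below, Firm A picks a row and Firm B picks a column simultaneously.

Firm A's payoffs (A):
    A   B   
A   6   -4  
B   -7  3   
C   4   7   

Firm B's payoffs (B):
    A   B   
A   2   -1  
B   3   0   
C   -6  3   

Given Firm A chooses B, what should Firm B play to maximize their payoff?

A

With Firm A fixed at B, Firm B's payoffs are: A → 3, B → 0.
The maximum is 3, achieved by A.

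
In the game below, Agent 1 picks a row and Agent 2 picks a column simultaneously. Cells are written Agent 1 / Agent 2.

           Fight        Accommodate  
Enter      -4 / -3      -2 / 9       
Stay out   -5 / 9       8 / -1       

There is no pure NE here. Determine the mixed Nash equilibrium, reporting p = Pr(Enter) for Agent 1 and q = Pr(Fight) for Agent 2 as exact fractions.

Each player's mixing probability is pinned down by making the *other* player indifferent.
Agent 2 indifferent between Fight and Accommodate: p·(-3) + (1−p)·9 = p·9 + (1−p)·(-1) ⟹ 9 + (-12)p = (-1) + 10p ⟹ p = 5/11.
Agent 1 indifferent between Enter and Stay out: q·(-4) + (1−q)·(-2) = q·(-5) + (1−q)·8 ⟹ (-2) + (-2)q = 8 + (-13)q ⟹ q = 10/11.

p = 5/11, q = 10/11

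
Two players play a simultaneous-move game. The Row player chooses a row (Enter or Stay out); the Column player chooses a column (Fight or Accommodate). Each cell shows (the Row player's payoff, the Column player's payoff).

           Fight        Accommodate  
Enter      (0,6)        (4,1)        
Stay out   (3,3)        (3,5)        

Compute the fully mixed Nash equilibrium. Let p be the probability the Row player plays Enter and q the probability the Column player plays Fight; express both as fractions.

p = 2/7, q = 1/4

In a mixed NE each player is indifferent between their pure strategies, so the opponent's mix sets the indifference.
The Column player indifferent between Fight and Accommodate: p·6 + (1−p)·3 = p·1 + (1−p)·5 ⟹ 3 + 3p = 5 + (-4)p ⟹ p = 2/7.
The Row player indifferent between Enter and Stay out: q·0 + (1−q)·4 = q·3 + (1−q)·3 ⟹ 4 + (-4)q = 3 + 0q ⟹ q = 1/4.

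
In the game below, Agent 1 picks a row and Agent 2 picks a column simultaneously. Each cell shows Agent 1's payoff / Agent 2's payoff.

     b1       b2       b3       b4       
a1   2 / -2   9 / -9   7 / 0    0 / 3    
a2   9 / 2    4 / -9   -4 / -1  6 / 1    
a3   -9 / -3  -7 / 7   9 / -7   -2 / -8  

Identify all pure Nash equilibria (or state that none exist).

(a2, b1)

Find each player's best response to every opponent strategy; NE are the intersections.
Agent 1's best responses — vs b1: a2 (payoff 9); vs b2: a1 (payoff 9); vs b3: a3 (payoff 9); vs b4: a2 (payoff 6).
Agent 2's best responses — vs a1: b4 (payoff 3); vs a2: b1 (payoff 2); vs a3: b2 (payoff 7).
The only mutual best response is (a2, b1); neither player gains by switching there.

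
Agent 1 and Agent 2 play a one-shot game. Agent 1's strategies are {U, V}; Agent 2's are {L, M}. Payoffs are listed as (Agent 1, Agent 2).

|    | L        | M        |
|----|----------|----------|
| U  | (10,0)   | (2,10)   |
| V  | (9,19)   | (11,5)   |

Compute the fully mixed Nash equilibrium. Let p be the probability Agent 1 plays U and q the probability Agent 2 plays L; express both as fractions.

In a mixed NE each player is indifferent between their pure strategies, so the opponent's mix sets the indifference.
Agent 2 indifferent between L and M: p·0 + (1−p)·19 = p·10 + (1−p)·5 ⟹ 19 + (-19)p = 5 + 5p ⟹ p = 7/12.
Agent 1 indifferent between U and V: q·10 + (1−q)·2 = q·9 + (1−q)·11 ⟹ 2 + 8q = 11 + (-2)q ⟹ q = 9/10.

p = 7/12, q = 9/10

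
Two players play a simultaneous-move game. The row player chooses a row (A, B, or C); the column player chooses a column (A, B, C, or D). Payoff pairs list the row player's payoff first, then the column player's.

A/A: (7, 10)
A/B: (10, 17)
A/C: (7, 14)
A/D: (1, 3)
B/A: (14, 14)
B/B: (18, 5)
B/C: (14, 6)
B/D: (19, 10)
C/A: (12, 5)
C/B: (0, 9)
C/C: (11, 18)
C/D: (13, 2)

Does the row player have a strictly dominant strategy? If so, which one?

B

Check whether one of the row player's strategies beats all alternatives regardless of what the opponent does.
B strictly dominates: vs A: 14 > each of {7, 12}; vs B: 18 > each of {10, 0}; vs C: 14 > each of {7, 11}; vs D: 19 > each of {1, 13}.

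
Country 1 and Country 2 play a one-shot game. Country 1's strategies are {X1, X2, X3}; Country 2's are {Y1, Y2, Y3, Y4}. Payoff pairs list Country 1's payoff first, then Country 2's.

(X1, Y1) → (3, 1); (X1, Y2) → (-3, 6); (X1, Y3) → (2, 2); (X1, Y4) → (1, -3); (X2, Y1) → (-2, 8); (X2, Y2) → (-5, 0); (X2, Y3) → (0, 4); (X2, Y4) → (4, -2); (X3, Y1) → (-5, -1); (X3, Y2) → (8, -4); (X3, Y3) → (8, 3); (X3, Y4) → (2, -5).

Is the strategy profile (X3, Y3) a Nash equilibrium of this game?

Holding Country 2 at Y3: Country 1 gets 8 from X3, versus 2 from X1, 0 from X2. No profitable deviation for Country 1.
Holding Country 1 at X3: Country 2 gets 3 from Y3, versus -1 from Y1, -4 from Y2, -5 from Y4. No profitable deviation for Country 2 either.

Yes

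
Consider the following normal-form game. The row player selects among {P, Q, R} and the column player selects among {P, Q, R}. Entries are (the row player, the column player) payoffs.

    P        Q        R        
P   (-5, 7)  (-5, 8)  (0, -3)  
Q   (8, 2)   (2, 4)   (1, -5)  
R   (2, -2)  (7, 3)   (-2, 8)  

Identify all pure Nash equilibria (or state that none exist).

Check mutual best responses: a cell is a NE iff neither player can gain by unilaterally deviating.
The row player's best responses — vs P: Q (payoff 8); vs Q: R (payoff 7); vs R: Q (payoff 1).
The column player's best responses — vs P: Q (payoff 8); vs Q: Q (payoff 4); vs R: R (payoff 8).
No cell has both players best-responding. For instance, the row player's best reply to Q is R, but against R the column player prefers R over Q.

None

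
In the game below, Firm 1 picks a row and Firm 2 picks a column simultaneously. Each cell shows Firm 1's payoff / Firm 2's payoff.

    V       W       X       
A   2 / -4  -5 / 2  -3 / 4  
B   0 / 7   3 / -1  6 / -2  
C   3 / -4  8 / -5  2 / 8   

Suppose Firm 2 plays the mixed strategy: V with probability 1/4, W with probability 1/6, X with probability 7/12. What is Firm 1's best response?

Firm 1's best reply maximizes expected payoff against the mix.
A: (1/4)·2 + (1/6)·(-5) + (7/12)·(-3) = -25/12
B: (1/4)·0 + (1/6)·3 + (7/12)·6 = 4
C: (1/4)·3 + (1/6)·8 + (7/12)·2 = 13/4
Highest expected payoff is 4, from B.

B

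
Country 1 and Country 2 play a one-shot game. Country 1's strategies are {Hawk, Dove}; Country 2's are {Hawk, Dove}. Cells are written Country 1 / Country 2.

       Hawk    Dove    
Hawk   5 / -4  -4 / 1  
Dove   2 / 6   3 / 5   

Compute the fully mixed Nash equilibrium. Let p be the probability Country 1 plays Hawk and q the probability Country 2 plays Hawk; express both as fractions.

In a mixed NE each player is indifferent between their pure strategies, so the opponent's mix sets the indifference.
Country 2 indifferent between Hawk and Dove: p·(-4) + (1−p)·6 = p·1 + (1−p)·5 ⟹ 6 + (-10)p = 5 + (-4)p ⟹ p = 1/6.
Country 1 indifferent between Hawk and Dove: q·5 + (1−q)·(-4) = q·2 + (1−q)·3 ⟹ (-4) + 9q = 3 + (-1)q ⟹ q = 7/10.

p = 1/6, q = 7/10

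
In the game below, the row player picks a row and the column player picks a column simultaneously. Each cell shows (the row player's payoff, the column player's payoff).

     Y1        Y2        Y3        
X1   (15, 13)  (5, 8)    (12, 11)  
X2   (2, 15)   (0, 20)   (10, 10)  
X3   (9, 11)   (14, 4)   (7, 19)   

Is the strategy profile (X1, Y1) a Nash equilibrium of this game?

Yes

Holding the column player at Y1: the row player gets 15 from X1, versus 2 from X2, 9 from X3. No profitable deviation for the row player.
Holding the row player at X1: the column player gets 13 from Y1, versus 8 from Y2, 11 from Y3. No profitable deviation for the column player either.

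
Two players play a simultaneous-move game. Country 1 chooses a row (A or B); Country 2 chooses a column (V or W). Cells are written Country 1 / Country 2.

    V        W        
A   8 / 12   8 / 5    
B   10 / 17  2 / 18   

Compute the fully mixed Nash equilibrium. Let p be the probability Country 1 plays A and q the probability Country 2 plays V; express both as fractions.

p = 1/8, q = 3/4

Each player's mixing probability is pinned down by making the *other* player indifferent.
Country 2 indifferent between V and W: p·12 + (1−p)·17 = p·5 + (1−p)·18 ⟹ 17 + (-5)p = 18 + (-13)p ⟹ p = 1/8.
Country 1 indifferent between A and B: q·8 + (1−q)·8 = q·10 + (1−q)·2 ⟹ 8 + 0q = 2 + 8q ⟹ q = 3/4.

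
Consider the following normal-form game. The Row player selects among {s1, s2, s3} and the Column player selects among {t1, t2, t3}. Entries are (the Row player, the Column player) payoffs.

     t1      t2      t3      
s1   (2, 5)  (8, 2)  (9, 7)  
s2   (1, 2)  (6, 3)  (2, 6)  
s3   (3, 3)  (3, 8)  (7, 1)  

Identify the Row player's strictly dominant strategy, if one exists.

A strategy is strictly dominant if it gives the Row player a strictly higher payoff than every other strategy, against every choice by the opponent.
s1 is not dominant: against t1, s3 gives 3 > 2.
s2 is not dominant: against t1, s1 gives 2 > 1.
s3 is not dominant: against t2, s1 gives 8 > 3.
No single strategy is best against every opponent action.

No strictly dominant strategy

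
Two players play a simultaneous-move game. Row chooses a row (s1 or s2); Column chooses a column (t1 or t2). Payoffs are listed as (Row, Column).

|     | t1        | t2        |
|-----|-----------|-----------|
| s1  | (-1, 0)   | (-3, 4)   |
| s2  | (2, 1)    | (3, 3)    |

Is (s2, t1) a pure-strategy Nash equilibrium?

No

Holding Column at t1: Row gets 2 from s2, versus -1 from s1. No profitable deviation for Row.
Holding Row at s2: Column gets 1 from t1 but could get 3 by switching to t2. Column has a profitable deviation.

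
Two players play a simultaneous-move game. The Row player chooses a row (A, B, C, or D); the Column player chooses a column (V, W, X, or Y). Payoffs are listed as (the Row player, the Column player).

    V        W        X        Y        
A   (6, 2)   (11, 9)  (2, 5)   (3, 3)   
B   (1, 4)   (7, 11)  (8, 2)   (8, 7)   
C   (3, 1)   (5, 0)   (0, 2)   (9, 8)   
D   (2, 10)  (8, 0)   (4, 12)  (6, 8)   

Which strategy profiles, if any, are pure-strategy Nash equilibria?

(A, W) and (C, Y)

Find each player's best response to every opponent strategy; NE are the intersections.
The Row player's best responses — vs V: A (payoff 6); vs W: A (payoff 11); vs X: B (payoff 8); vs Y: C (payoff 9).
The Column player's best responses — vs A: W (payoff 9); vs B: W (payoff 11); vs C: Y (payoff 8); vs D: X (payoff 12).
Mutual best responses occur at (A, W) and (C, Y); at each, neither player gains by switching.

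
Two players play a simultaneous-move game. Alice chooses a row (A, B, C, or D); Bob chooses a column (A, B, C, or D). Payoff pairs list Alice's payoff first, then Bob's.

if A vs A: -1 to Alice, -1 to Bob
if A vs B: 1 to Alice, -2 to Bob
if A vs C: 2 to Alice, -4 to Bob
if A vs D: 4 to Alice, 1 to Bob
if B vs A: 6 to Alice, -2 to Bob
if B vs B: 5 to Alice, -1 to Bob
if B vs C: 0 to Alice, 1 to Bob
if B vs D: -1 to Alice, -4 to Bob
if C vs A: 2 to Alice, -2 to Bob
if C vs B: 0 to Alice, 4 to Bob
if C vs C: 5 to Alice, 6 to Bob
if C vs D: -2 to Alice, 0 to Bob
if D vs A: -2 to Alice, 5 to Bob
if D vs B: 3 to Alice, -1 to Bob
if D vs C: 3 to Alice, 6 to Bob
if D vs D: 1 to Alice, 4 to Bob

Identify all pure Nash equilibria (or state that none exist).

(A, D) and (C, C)

Find each player's best response to every opponent strategy; NE are the intersections.
Alice's best responses — vs A: B (payoff 6); vs B: B (payoff 5); vs C: C (payoff 5); vs D: A (payoff 4).
Bob's best responses — vs A: D (payoff 1); vs B: C (payoff 1); vs C: C (payoff 6); vs D: C (payoff 6).
Mutual best responses occur at (A, D) and (C, C); at each, neither player gains by switching.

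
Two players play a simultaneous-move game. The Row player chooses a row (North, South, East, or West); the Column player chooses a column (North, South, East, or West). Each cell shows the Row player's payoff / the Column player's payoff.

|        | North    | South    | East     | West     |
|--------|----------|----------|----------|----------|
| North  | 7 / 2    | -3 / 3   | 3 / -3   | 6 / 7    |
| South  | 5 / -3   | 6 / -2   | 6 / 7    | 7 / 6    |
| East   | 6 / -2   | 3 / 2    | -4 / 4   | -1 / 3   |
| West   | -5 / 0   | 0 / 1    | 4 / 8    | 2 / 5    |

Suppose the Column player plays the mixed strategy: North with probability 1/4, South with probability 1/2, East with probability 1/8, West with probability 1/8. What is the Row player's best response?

South

The Row player's best reply maximizes expected payoff against the mix.
North: (1/4)·7 + (1/2)·(-3) + (1/8)·3 + (1/8)·6 = 11/8
South: (1/4)·5 + (1/2)·6 + (1/8)·6 + (1/8)·7 = 47/8
East: (1/4)·6 + (1/2)·3 + (1/8)·(-4) + (1/8)·(-1) = 19/8
West: (1/4)·(-5) + (1/2)·0 + (1/8)·4 + (1/8)·2 = -1/2
Highest expected payoff is 47/8, from South.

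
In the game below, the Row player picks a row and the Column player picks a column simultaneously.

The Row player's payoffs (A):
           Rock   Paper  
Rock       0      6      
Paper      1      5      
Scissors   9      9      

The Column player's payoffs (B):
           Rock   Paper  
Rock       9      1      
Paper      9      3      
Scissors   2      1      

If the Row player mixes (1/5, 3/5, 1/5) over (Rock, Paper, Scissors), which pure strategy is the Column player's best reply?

Compute the Column player's expected payoff from each pure strategy against the given mix.
Rock: (1/5)·9 + (3/5)·9 + (1/5)·2 = 38/5
Paper: (1/5)·1 + (3/5)·3 + (1/5)·1 = 11/5
Highest expected payoff is 38/5, from Rock.

Rock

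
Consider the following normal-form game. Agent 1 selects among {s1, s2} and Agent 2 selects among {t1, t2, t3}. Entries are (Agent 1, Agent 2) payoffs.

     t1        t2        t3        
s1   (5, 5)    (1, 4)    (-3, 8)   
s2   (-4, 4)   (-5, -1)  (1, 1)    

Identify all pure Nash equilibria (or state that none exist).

None

Check mutual best responses: a cell is a NE iff neither player can gain by unilaterally deviating.
Agent 1's best responses — vs t1: s1 (payoff 5); vs t2: s1 (payoff 1); vs t3: s2 (payoff 1).
Agent 2's best responses — vs s1: t3 (payoff 8); vs s2: t1 (payoff 4).
No cell has both players best-responding. For instance, Agent 1's best reply to t2 is s1, but against s1 Agent 2 prefers t3 over t2.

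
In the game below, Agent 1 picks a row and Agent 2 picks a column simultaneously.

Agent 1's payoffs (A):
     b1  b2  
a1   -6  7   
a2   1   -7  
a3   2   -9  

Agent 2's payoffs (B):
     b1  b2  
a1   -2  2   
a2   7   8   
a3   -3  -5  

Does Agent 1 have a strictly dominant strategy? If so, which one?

No strictly dominant strategy

Check whether one of Agent 1's strategies beats all alternatives regardless of what the opponent does.
a1 is not dominant: against b1, a2 gives 1 > -6.
a2 is not dominant: against b1, a3 gives 2 > 1.
a3 is not dominant: against b2, a1 gives 7 > -9.
No single strategy is best against every opponent action.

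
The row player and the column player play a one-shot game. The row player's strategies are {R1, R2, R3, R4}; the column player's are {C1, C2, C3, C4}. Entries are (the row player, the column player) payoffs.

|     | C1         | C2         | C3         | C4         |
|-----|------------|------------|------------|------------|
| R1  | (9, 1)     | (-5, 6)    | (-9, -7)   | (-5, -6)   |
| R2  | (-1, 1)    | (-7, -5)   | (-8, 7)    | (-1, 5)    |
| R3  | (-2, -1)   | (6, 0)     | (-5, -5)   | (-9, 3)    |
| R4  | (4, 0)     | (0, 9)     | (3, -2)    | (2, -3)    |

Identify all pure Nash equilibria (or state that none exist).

No pure-strategy Nash equilibrium

Check mutual best responses: a cell is a NE iff neither player can gain by unilaterally deviating.
The row player's best responses — vs C1: R1 (payoff 9); vs C2: R3 (payoff 6); vs C3: R4 (payoff 3); vs C4: R4 (payoff 2).
The column player's best responses — vs R1: C2 (payoff 6); vs R2: C3 (payoff 7); vs R3: C4 (payoff 3); vs R4: C2 (payoff 9).
No cell has both players best-responding. For instance, the row player's best reply to C3 is R4, but against R4 the column player prefers C2 over C3.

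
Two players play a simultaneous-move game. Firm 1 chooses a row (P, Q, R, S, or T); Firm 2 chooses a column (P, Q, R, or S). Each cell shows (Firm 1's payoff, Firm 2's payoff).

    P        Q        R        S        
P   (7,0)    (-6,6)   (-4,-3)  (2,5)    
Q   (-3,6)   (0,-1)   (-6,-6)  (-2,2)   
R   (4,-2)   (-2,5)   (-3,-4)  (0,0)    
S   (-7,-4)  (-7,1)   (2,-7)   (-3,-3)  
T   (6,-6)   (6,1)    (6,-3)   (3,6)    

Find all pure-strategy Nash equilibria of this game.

(T, S)

Check mutual best responses: a cell is a NE iff neither player can gain by unilaterally deviating.
Firm 1's best responses — vs P: P (payoff 7); vs Q: T (payoff 6); vs R: T (payoff 6); vs S: T (payoff 3).
Firm 2's best responses — vs P: Q (payoff 6); vs Q: P (payoff 6); vs R: Q (payoff 5); vs S: Q (payoff 1); vs T: S (payoff 6).
The only mutual best response is (T, S); neither player gains by switching there.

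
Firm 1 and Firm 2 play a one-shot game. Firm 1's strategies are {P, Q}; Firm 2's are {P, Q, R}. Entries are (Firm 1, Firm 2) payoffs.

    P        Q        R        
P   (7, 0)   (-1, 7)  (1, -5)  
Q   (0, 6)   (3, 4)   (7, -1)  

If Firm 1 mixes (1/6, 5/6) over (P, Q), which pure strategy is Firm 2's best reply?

Compute Firm 2's expected payoff from each pure strategy against the given mix.
P: (1/6)·0 + (5/6)·6 = 5
Q: (1/6)·7 + (5/6)·4 = 9/2
R: (1/6)·(-5) + (5/6)·(-1) = -5/3
Highest expected payoff is 5, from P.

P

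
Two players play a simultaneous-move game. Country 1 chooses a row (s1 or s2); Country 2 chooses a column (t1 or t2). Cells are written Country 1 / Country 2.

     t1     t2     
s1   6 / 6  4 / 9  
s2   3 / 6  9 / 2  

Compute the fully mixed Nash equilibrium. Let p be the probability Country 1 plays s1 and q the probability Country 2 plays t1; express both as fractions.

p = 4/7, q = 5/8

Each player's mixing probability is pinned down by making the *other* player indifferent.
Country 2 indifferent between t1 and t2: p·6 + (1−p)·6 = p·9 + (1−p)·2 ⟹ 6 + 0p = 2 + 7p ⟹ p = 4/7.
Country 1 indifferent between s1 and s2: q·6 + (1−q)·4 = q·3 + (1−q)·9 ⟹ 4 + 2q = 9 + (-6)q ⟹ q = 5/8.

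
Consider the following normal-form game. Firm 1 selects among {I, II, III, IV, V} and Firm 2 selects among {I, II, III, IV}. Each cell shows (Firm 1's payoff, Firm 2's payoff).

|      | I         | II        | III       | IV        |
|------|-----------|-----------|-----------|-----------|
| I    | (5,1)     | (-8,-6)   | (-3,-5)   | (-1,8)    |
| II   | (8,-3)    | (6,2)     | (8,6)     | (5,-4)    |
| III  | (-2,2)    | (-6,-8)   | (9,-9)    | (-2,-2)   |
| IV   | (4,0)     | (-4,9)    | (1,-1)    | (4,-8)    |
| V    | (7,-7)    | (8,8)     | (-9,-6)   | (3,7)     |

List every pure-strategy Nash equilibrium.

(V, II)

Find each player's best response to every opponent strategy; NE are the intersections.
Firm 1's best responses — vs I: II (payoff 8); vs II: V (payoff 8); vs III: III (payoff 9); vs IV: II (payoff 5).
Firm 2's best responses — vs I: IV (payoff 8); vs II: III (payoff 6); vs III: I (payoff 2); vs IV: II (payoff 9); vs V: II (payoff 8).
The only mutual best response is (V, II); neither player gains by switching there.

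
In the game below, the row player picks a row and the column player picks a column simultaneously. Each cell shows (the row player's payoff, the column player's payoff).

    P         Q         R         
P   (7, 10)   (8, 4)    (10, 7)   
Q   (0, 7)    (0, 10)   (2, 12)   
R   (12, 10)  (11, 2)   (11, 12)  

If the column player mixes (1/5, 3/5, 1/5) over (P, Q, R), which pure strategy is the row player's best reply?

Compute the row player's expected payoff from each pure strategy against the given mix.
P: (1/5)·7 + (3/5)·8 + (1/5)·10 = 41/5
Q: (1/5)·0 + (3/5)·0 + (1/5)·2 = 2/5
R: (1/5)·12 + (3/5)·11 + (1/5)·11 = 56/5
Highest expected payoff is 56/5, from R.

R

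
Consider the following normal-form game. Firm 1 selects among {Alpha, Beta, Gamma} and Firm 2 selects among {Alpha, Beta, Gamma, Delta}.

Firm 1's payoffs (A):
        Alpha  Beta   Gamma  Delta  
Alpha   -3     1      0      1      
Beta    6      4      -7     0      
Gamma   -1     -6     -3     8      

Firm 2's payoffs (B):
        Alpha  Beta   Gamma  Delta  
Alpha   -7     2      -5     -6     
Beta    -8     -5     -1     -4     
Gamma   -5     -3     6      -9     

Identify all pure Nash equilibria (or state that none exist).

There is no pure-strategy Nash equilibrium

Check mutual best responses: a cell is a NE iff neither player can gain by unilaterally deviating.
Firm 1's best responses — vs Alpha: Beta (payoff 6); vs Beta: Beta (payoff 4); vs Gamma: Alpha (payoff 0); vs Delta: Gamma (payoff 8).
Firm 2's best responses — vs Alpha: Beta (payoff 2); vs Beta: Gamma (payoff -1); vs Gamma: Gamma (payoff 6).
No cell has both players best-responding. For instance, Firm 1's best reply to Alpha is Beta, but against Beta Firm 2 prefers Gamma over Alpha.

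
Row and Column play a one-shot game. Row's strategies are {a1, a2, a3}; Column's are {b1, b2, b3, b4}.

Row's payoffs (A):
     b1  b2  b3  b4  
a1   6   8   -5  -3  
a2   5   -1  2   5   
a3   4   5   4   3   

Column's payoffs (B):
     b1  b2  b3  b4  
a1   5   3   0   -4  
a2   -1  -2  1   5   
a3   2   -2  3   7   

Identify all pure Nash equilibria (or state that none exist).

(a1, b1) and (a2, b4)

Find each player's best response to every opponent strategy; NE are the intersections.
Row's best responses — vs b1: a1 (payoff 6); vs b2: a1 (payoff 8); vs b3: a3 (payoff 4); vs b4: a2 (payoff 5).
Column's best responses — vs a1: b1 (payoff 5); vs a2: b4 (payoff 5); vs a3: b4 (payoff 7).
Mutual best responses occur at (a1, b1) and (a2, b4); at each, neither player gains by switching.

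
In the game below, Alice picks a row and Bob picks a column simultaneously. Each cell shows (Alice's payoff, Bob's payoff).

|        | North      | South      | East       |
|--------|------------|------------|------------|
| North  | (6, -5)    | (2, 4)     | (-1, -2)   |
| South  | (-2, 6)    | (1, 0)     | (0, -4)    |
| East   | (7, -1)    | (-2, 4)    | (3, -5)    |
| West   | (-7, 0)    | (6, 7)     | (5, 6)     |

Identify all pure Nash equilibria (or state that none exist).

(West, South)

A profile is a Nash equilibrium when each player is best-responding to the other.
Alice's best responses — vs North: East (payoff 7); vs South: West (payoff 6); vs East: West (payoff 5).
Bob's best responses — vs North: South (payoff 4); vs South: North (payoff 6); vs East: South (payoff 4); vs West: South (payoff 7).
The only mutual best response is (West, South); neither player gains by switching there.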